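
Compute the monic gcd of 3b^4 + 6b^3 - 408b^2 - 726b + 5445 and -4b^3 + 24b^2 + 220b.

Repeated division with remainder:
  3b^4 + 6b^3 - 408b^2 - 726b + 5445 = (-(3/4)b - 6)(-4b^3 + 24b^2 + 220b) + (-99b^2 + 594b + 5445)
  -4b^3 + 24b^2 + 220b = ((4/99)b)(-99b^2 + 594b + 5445) + (0)
Last nonzero remainder: -99b^2 + 594b + 5445. Dividing through by -99 gives the monic gcd b^2 - 6b - 55.

b^2 - 6b - 55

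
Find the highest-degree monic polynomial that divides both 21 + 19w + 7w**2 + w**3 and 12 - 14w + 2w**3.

3 + w

Euclidean algorithm in ℚ[w]:
  w**3 + 7w**2 + 19w + 21 = (1/2)(2w**3 - 14w + 12) + (7w**2 + 26w + 15)
  2w**3 - 14w + 12 = ((2/7)w - 52/49)(7w**2 + 26w + 15) + ((456/49)w + 1368/49)
  7w**2 + 26w + 15 = ((343/456)w + 245/456)((456/49)w + 1368/49) + (0)
Last nonzero remainder: (456/49)w + 1368/49. Dividing through by 456/49 gives the monic gcd w + 3.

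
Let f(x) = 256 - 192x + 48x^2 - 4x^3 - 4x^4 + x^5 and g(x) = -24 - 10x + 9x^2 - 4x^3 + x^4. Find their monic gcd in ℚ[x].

8 - 2x + x^2

Repeated division with remainder:
  x^5 - 4x^4 - 4x^3 + 48x^2 - 192x + 256 = (x)(x^4 - 4x^3 + 9x^2 - 10x - 24) + (-13x^3 + 58x^2 - 168x + 256)
  x^4 - 4x^3 + 9x^2 - 10x - 24 = (-(1/13)x - 6/169)(-13x^3 + 58x^2 - 168x + 256) + (-(315/169)x^2 + (630/169)x - 2520/169)
  -13x^3 + 58x^2 - 168x + 256 = ((2197/315)x - 5408/315)(-(315/169)x^2 + (630/169)x - 2520/169) + (0)
Last nonzero remainder: -(315/169)x^2 + (630/169)x - 2520/169. Dividing through by -315/169 gives the monic gcd x^2 - 2x + 8.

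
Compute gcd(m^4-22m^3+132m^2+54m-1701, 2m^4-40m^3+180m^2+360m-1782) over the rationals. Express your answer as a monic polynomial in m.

m^2-6m-27

Euclidean algorithm in ℚ[m]:
  m^4-22m^3+132m^2+54m-1701 = (1/2)(2m^4-40m^3+180m^2+360m-1782) + (-2m^3+42m^2-126m-810)
  2m^4-40m^3+180m^2+360m-1782 = (-m-1)(-2m^3+42m^2-126m-810) + (96m^2-576m-2592)
  -2m^3+42m^2-126m-810 = (-(1/48)m+5/16)(96m^2-576m-2592) + (0)
Last nonzero remainder: 96m^2-576m-2592. Dividing through by 96 gives the monic gcd m^2-6m-27.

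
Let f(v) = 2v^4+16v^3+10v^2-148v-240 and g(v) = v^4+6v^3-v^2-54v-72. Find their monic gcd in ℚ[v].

By polynomial division,
  2v^4+16v^3+10v^2-148v-240 = (2)(v^4+6v^3-v^2-54v-72) + (4v^3+12v^2-40v-96)
  v^4+6v^3-v^2-54v-72 = ((1/4)v+3/4)(4v^3+12v^2-40v-96) + (0)
Last nonzero remainder: 4v^3+12v^2-40v-96. Dividing through by 4 gives the monic gcd v^3+3v^2-10v-24.

v^3+3v^2-10v-24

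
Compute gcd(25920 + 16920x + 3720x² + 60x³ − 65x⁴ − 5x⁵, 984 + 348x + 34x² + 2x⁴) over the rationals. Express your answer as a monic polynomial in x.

Repeated division with remainder:
  −5x⁵ − 65x⁴ + 60x³ + 3720x² + 16920x + 25920 = (−(5/2)x − 65/2)(2x⁴ + 34x² + 348x + 984) + (145x³ + 5695x² + 30690x + 57900)
  2x⁴ + 34x² + 348x + 984 = ((2/145)x − 2278/4205)(145x³ + 5695x² + 30690x + 57900) + ((2267232/841)x² + (13603392/841)x + 27206784/841)
  145x³ + 5695x² + 30690x + 57900 = ((121945/2267232)x + 4057825/2267232)((2267232/841)x² + (13603392/841)x + 27206784/841) + (0)
Last nonzero remainder: (2267232/841)x² + (13603392/841)x + 27206784/841. Dividing through by 2267232/841 gives the monic gcd x² + 6x + 12.

12 + 6x + x²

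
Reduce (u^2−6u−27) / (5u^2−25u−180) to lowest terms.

(u+3)/(5u+20)

Repeated division with remainder:
  u^2−6u−27 = (1/5)(5u^2−25u−180) + (−u+9)
  5u^2−25u−180 = (−5u−20)(−u+9) + (0)
Last nonzero remainder: −u+9. Dividing through by −1 gives the monic gcd u−9.
Cancel u−9 from numerator and denominator to get the reduced form.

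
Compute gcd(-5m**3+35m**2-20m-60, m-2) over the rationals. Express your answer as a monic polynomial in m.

Euclidean algorithm in ℚ[m]:
  -5m**3+35m**2-20m-60 = (-5m**2+25m+30)(m-2) + (0)
The last nonzero remainder m-2 is already monic.

m-2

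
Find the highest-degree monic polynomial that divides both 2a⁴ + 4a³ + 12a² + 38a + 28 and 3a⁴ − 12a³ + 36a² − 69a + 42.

a² − a + 7

Apply the Euclidean algorithm:
  2a⁴ + 4a³ + 12a² + 38a + 28 = (2/3)(3a⁴ − 12a³ + 36a² − 69a + 42) + (12a³ − 12a² + 84a)
  3a⁴ − 12a³ + 36a² − 69a + 42 = ((1/4)a − 3/4)(12a³ − 12a² + 84a) + (6a² − 6a + 42)
  12a³ − 12a² + 84a = (2a)(6a² − 6a + 42) + (0)
Last nonzero remainder: 6a² − 6a + 42. Dividing through by 6 gives the monic gcd a² − a + 7.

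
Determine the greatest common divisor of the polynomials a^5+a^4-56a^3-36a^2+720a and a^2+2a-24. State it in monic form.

a^2+2a-24

Apply the Euclidean algorithm:
  a^5+a^4-56a^3-36a^2+720a = (a^3-a^2-30a)(a^2+2a-24) + (0)
The last nonzero remainder a^2+2a-24 is already monic.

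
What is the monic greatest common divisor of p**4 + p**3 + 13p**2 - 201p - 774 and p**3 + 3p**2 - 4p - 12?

Euclidean algorithm in ℚ[p]:
  p**4 + p**3 + 13p**2 - 201p - 774 = (p - 2)(p**3 + 3p**2 - 4p - 12) + (23p**2 - 197p - 798)
  p**3 + 3p**2 - 4p - 12 = ((1/23)p + 266/529)(23p**2 - 197p - 798) + ((68640/529)p + 205920/529)
  23p**2 - 197p - 798 = ((12167/68640)p - 70357/34320)((68640/529)p + 205920/529) + (0)
Last nonzero remainder: (68640/529)p + 205920/529. Dividing through by 68640/529 gives the monic gcd p + 3.

p + 3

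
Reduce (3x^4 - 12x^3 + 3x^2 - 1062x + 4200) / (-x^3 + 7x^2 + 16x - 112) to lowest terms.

By polynomial division,
  3x^4 - 12x^3 + 3x^2 - 1062x + 4200 = (-3x - 9)(-x^3 + 7x^2 + 16x - 112) + (114x^2 - 1254x + 3192)
  -x^3 + 7x^2 + 16x - 112 = (-(1/114)x - 2/57)(114x^2 - 1254x + 3192) + (0)
Last nonzero remainder: 114x^2 - 1254x + 3192. Dividing through by 114 gives the monic gcd x^2 - 11x + 28.
Cancel x^2 - 11x + 28 from numerator and denominator to get the reduced form.

(-3x^2 - 21x - 150)/(x + 4)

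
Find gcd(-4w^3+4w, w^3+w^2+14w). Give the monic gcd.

Euclidean algorithm in ℚ[w]:
  -4w^3+4w = (-4)(w^3+w^2+14w) + (4w^2+60w)
  w^3+w^2+14w = ((1/4)w-7/2)(4w^2+60w) + (224w)
  4w^2+60w = ((1/56)w+15/56)(224w) + (0)
Last nonzero remainder: 224w. Dividing through by 224 gives the monic gcd w.

w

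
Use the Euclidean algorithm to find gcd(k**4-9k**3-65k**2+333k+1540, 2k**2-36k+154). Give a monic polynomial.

k**2-18k+77

By polynomial division,
  k**4-9k**3-65k**2+333k+1540 = ((1/2)k**2+(9/2)k+10)(2k**2-36k+154) + (0)
Last nonzero remainder: 2k**2-36k+154. Dividing through by 2 gives the monic gcd k**2-18k+77.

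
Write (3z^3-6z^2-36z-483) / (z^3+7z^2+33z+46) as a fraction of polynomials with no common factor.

By polynomial division,
  3z^3-6z^2-36z-483 = (3)(z^3+7z^2+33z+46) + (-27z^2-135z-621)
  z^3+7z^2+33z+46 = (-(1/27)z-2/27)(-27z^2-135z-621) + (0)
Last nonzero remainder: -27z^2-135z-621. Dividing through by -27 gives the monic gcd z^2+5z+23.
Cancel z^2+5z+23 from numerator and denominator to get the reduced form.

(3z-21)/(z+2)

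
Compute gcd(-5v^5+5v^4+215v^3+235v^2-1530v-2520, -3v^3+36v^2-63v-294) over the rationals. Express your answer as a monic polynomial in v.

Repeated division with remainder:
  -5v^5+5v^4+215v^3+235v^2-1530v-2520 = ((5/3)v^2+(55/3)v+340/3)(-3v^3+36v^2-63v-294) + (-2200v^2+11000v+30800)
  -3v^3+36v^2-63v-294 = ((3/2200)v-21/2200)(-2200v^2+11000v+30800) + (0)
Last nonzero remainder: -2200v^2+11000v+30800. Dividing through by -2200 gives the monic gcd v^2-5v-14.

v^2-5v-14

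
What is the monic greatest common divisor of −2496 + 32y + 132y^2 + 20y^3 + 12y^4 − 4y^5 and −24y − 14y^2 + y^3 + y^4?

Repeated division with remainder:
  −4y^5 + 12y^4 + 20y^3 + 132y^2 + 32y − 2496 = (−4y + 16)(y^4 + y^3 − 14y^2 − 24y) + (−52y^3 + 260y^2 + 416y − 2496)
  y^4 + y^3 − 14y^2 − 24y = (−(1/52)y − 3/26)(−52y^3 + 260y^2 + 416y − 2496) + (24y^2 − 24y − 288)
  −52y^3 + 260y^2 + 416y − 2496 = (−(13/6)y + 26/3)(24y^2 − 24y − 288) + (0)
Last nonzero remainder: 24y^2 − 24y − 288. Dividing through by 24 gives the monic gcd y^2 − y − 12.

−12 − y + y^2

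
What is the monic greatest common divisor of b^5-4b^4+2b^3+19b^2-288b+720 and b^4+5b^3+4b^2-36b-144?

b^2+b-12

Apply the Euclidean algorithm:
  b^5-4b^4+2b^3+19b^2-288b+720 = (b-9)(b^4+5b^3+4b^2-36b-144) + (43b^3+91b^2-468b-576)
  b^4+5b^3+4b^2-36b-144 = ((1/43)b+124/1849)(43b^3+91b^2-468b-576) + ((16236/1849)b^2+(16236/1849)b-194832/1849)
  43b^3+91b^2-468b-576 = ((79507/16236)b+7396/1353)((16236/1849)b^2+(16236/1849)b-194832/1849) + (0)
Last nonzero remainder: (16236/1849)b^2+(16236/1849)b-194832/1849. Dividing through by 16236/1849 gives the monic gcd b^2+b-12.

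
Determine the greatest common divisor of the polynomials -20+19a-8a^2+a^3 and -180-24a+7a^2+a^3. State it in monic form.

-5+a

Apply the Euclidean algorithm:
  a^3-8a^2+19a-20 = (a^3+7a^2-24a-180) + (-15a^2+43a+160)
  a^3+7a^2-24a-180 = (-(1/15)a-148/225)(-15a^2+43a+160) + ((3364/225)a-3364/45)
  -15a^2+43a+160 = (-(3375/3364)a-1800/841)((3364/225)a-3364/45) + (0)
Last nonzero remainder: (3364/225)a-3364/45. Dividing through by 3364/225 gives the monic gcd a-5.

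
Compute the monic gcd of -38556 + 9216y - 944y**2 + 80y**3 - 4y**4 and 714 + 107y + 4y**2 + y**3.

By polynomial division,
  -4y**4 + 80y**3 - 944y**2 + 9216y - 38556 = (-4y + 96)(y**3 + 4y**2 + 107y + 714) + (-900y**2 + 1800y - 107100)
  y**3 + 4y**2 + 107y + 714 = (-(1/900)y - 1/150)(-900y**2 + 1800y - 107100) + (0)
Last nonzero remainder: -900y**2 + 1800y - 107100. Dividing through by -900 gives the monic gcd y**2 - 2y + 119.

119 - 2y + y**2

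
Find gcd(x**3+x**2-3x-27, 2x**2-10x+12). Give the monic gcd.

Repeated division with remainder:
  x**3+x**2-3x-27 = ((1/2)x+3)(2x**2-10x+12) + (21x-63)
  2x**2-10x+12 = ((2/21)x-4/21)(21x-63) + (0)
Last nonzero remainder: 21x-63. Dividing through by 21 gives the monic gcd x-3.

x-3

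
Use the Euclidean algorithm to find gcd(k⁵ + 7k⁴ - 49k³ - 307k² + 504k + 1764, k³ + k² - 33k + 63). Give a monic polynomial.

Apply the Euclidean algorithm:
  k⁵ + 7k⁴ - 49k³ - 307k² + 504k + 1764 = (k² + 6k - 22)(k³ + k² - 33k + 63) + (-150k² - 600k + 3150)
  k³ + k² - 33k + 63 = (-(1/150)k + 1/50)(-150k² - 600k + 3150) + (0)
Last nonzero remainder: -150k² - 600k + 3150. Dividing through by -150 gives the monic gcd k² + 4k - 21.

k² + 4k - 21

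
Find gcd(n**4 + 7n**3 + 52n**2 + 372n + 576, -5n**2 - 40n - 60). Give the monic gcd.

n**2 + 8n + 12

Euclidean algorithm in ℚ[n]:
  n**4 + 7n**3 + 52n**2 + 372n + 576 = (-(1/5)n**2 + (1/5)n - 48/5)(-5n**2 - 40n - 60) + (0)
Last nonzero remainder: -5n**2 - 40n - 60. Dividing through by -5 gives the monic gcd n**2 + 8n + 12.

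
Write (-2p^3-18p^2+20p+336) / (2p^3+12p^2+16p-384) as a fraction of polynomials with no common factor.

By polynomial division,
  -2p^3-18p^2+20p+336 = (-1)(2p^3+12p^2+16p-384) + (-6p^2+36p-48)
  2p^3+12p^2+16p-384 = (-(1/3)p-4)(-6p^2+36p-48) + (144p-576)
  -6p^2+36p-48 = (-(1/24)p+1/12)(144p-576) + (0)
Last nonzero remainder: 144p-576. Dividing through by 144 gives the monic gcd p-4.
Cancel p-4 from numerator and denominator to get the reduced form.

(-p^2-13p-42)/(p^2+10p+48)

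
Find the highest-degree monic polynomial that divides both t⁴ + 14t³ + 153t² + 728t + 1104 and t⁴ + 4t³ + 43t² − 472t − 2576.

Euclidean algorithm in ℚ[t]:
  t⁴ + 14t³ + 153t² + 728t + 1104 = (t⁴ + 4t³ + 43t² − 472t − 2576) + (10t³ + 110t² + 1200t + 3680)
  t⁴ + 4t³ + 43t² − 472t − 2576 = ((1/10)t − 7/10)(10t³ + 110t² + 1200t + 3680) + (0)
Last nonzero remainder: 10t³ + 110t² + 1200t + 3680. Dividing through by 10 gives the monic gcd t³ + 11t² + 120t + 368.

t³ + 11t² + 120t + 368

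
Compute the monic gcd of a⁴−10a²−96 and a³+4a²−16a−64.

Apply the Euclidean algorithm:
  a⁴−10a²−96 = (a−4)(a³+4a²−16a−64) + (22a²−352)
  a³+4a²−16a−64 = ((1/22)a+2/11)(22a²−352) + (0)
Last nonzero remainder: 22a²−352. Dividing through by 22 gives the monic gcd a²−16.

a²−16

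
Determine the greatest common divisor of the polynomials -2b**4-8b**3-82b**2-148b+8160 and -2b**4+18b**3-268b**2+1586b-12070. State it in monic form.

Repeated division with remainder:
  -2b**4-8b**3-82b**2-148b+8160 = (-2b**4+18b**3-268b**2+1586b-12070) + (-26b**3+186b**2-1734b+20230)
  -2b**4+18b**3-268b**2+1586b-12070 = ((1/13)b-24/169)(-26b**3+186b**2-1734b+20230) + (-(18286/169)b**2-(36572/169)b-1554310/169)
  -26b**3+186b**2-1734b+20230 = ((2197/9143)b-20111/9143)(-(18286/169)b**2-(36572/169)b-1554310/169) + (0)
Last nonzero remainder: -(18286/169)b**2-(36572/169)b-1554310/169. Dividing through by -18286/169 gives the monic gcd b**2+2b+85.

b**2+2b+85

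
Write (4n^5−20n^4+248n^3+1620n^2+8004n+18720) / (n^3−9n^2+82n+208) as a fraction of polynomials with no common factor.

(4n^3+24n^2+96n+180)/(n+2)

By polynomial division,
  4n^5−20n^4+248n^3+1620n^2+8004n+18720 = (4n^2+16n+64)(n^3−9n^2+82n+208) + (52n^2−572n+5408)
  n^3−9n^2+82n+208 = ((1/52)n+1/26)(52n^2−572n+5408) + (0)
Last nonzero remainder: 52n^2−572n+5408. Dividing through by 52 gives the monic gcd n^2−11n+104.
Cancel n^2−11n+104 from numerator and denominator to get the reduced form.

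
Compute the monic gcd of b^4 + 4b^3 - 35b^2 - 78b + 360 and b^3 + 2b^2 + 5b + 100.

b + 5

By polynomial division,
  b^4 + 4b^3 - 35b^2 - 78b + 360 = (b + 2)(b^3 + 2b^2 + 5b + 100) + (-44b^2 - 188b + 160)
  b^3 + 2b^2 + 5b + 100 = (-(1/44)b + 25/484)(-44b^2 - 188b + 160) + ((2220/121)b + 11100/121)
  -44b^2 - 188b + 160 = (-(1331/555)b + 968/555)((2220/121)b + 11100/121) + (0)
Last nonzero remainder: (2220/121)b + 11100/121. Dividing through by 2220/121 gives the monic gcd b + 5.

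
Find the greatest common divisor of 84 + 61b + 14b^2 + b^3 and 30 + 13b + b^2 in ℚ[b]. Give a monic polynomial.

3 + b

Repeated division with remainder:
  b^3 + 14b^2 + 61b + 84 = (b + 1)(b^2 + 13b + 30) + (18b + 54)
  b^2 + 13b + 30 = ((1/18)b + 5/9)(18b + 54) + (0)
Last nonzero remainder: 18b + 54. Dividing through by 18 gives the monic gcd b + 3.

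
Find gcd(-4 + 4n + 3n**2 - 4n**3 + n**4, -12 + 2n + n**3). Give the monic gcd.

Repeated division with remainder:
  n**4 - 4n**3 + 3n**2 + 4n - 4 = (n - 4)(n**3 + 2n - 12) + (n**2 + 24n - 52)
  n**3 + 2n - 12 = (n - 24)(n**2 + 24n - 52) + (630n - 1260)
  n**2 + 24n - 52 = ((1/630)n + 13/315)(630n - 1260) + (0)
Last nonzero remainder: 630n - 1260. Dividing through by 630 gives the monic gcd n - 2.

-2 + n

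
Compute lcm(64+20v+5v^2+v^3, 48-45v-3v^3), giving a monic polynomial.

By polynomial division,
  v^3+5v^2+20v+64 = (-1/3)(-3v^3-45v+48) + (5v^2+5v+80)
  -3v^3-45v+48 = (-(3/5)v+3/5)(5v^2+5v+80) + (0)
Last nonzero remainder: 5v^2+5v+80. Dividing through by 5 gives the monic gcd v^2+v+16.
Then lcm(f, g) = f·g / gcd(f, g); expanding and making the result monic gives the answer.

-64+44v+15v^2+4v^3+v^4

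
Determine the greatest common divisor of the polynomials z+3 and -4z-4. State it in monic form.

Repeated division with remainder:
  z+3 = (-1/4)(-4z-4) + (2)
  -4z-4 = (-2z-2)(2) + (0)
The last nonzero remainder is the constant 2, so the polynomials are coprime and gcd = 1.

1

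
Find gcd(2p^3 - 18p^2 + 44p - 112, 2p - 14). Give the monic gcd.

Repeated division with remainder:
  2p^3 - 18p^2 + 44p - 112 = (p^2 - 2p + 8)(2p - 14) + (0)
Last nonzero remainder: 2p - 14. Dividing through by 2 gives the monic gcd p - 7.

p - 7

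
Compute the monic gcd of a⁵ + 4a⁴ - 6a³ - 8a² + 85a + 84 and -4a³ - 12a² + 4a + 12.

Euclidean algorithm in ℚ[a]:
  a⁵ + 4a⁴ - 6a³ - 8a² + 85a + 84 = (-(1/4)a² - (1/4)a + 2)(-4a³ - 12a² + 4a + 12) + (20a² + 80a + 60)
  -4a³ - 12a² + 4a + 12 = (-(1/5)a + 1/5)(20a² + 80a + 60) + (0)
Last nonzero remainder: 20a² + 80a + 60. Dividing through by 20 gives the monic gcd a² + 4a + 3.

a² + 4a + 3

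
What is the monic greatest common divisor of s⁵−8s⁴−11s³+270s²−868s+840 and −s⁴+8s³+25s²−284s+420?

s³−s²−32s+60

By polynomial division,
  s⁵−8s⁴−11s³+270s²−868s+840 = (−s)(−s⁴+8s³+25s²−284s+420) + (14s³−14s²−448s+840)
  −s⁴+8s³+25s²−284s+420 = (−(1/14)s+1/2)(14s³−14s²−448s+840) + (0)
Last nonzero remainder: 14s³−14s²−448s+840. Dividing through by 14 gives the monic gcd s³−s²−32s+60.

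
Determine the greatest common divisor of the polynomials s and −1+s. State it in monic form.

1

Repeated division with remainder:
  s = (s−1) + (1)
  s−1 = (s−1)(1) + (0)
The last nonzero remainder is the constant 1, so the polynomials are coprime and gcd = 1.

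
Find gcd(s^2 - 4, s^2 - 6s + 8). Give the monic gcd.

s - 2

Euclidean algorithm in ℚ[s]:
  s^2 - 4 = (s^2 - 6s + 8) + (6s - 12)
  s^2 - 6s + 8 = ((1/6)s - 2/3)(6s - 12) + (0)
Last nonzero remainder: 6s - 12. Dividing through by 6 gives the monic gcd s - 2.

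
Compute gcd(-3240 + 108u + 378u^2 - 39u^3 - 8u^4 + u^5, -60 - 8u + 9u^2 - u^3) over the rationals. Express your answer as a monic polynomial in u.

Repeated division with remainder:
  u^5 - 8u^4 - 39u^3 + 378u^2 + 108u - 3240 = (-u^2 - u + 38)(-u^3 + 9u^2 - 8u - 60) + (-32u^2 + 352u - 960)
  -u^3 + 9u^2 - 8u - 60 = ((1/32)u + 1/16)(-32u^2 + 352u - 960) + (0)
Last nonzero remainder: -32u^2 + 352u - 960. Dividing through by -32 gives the monic gcd u^2 - 11u + 30.

30 - 11u + u^2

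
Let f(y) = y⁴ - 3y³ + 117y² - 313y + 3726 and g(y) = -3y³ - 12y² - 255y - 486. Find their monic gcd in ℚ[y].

Apply the Euclidean algorithm:
  y⁴ - 3y³ + 117y² - 313y + 3726 = (-(1/3)y + 7/3)(-3y³ - 12y² - 255y - 486) + (60y² + 120y + 4860)
  -3y³ - 12y² - 255y - 486 = (-(1/20)y - 1/10)(60y² + 120y + 4860) + (0)
Last nonzero remainder: 60y² + 120y + 4860. Dividing through by 60 gives the monic gcd y² + 2y + 81.

y² + 2y + 81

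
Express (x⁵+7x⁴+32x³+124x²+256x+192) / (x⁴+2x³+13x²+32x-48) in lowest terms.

By polynomial division,
  x⁵+7x⁴+32x³+124x²+256x+192 = (x+5)(x⁴+2x³+13x²+32x-48) + (9x³+27x²+144x+432)
  x⁴+2x³+13x²+32x-48 = ((1/9)x-1/9)(9x³+27x²+144x+432) + (0)
Last nonzero remainder: 9x³+27x²+144x+432. Dividing through by 9 gives the monic gcd x³+3x²+16x+48.
Cancel x³+3x²+16x+48 from numerator and denominator to get the reduced form.

(x²+4x+4)/(x-1)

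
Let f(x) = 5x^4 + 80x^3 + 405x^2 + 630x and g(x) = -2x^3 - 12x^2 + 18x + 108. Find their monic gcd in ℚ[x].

x^2 + 9x + 18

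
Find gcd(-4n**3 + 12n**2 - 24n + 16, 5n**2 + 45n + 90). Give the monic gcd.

1

By polynomial division,
  -4n**3 + 12n**2 - 24n + 16 = (-(4/5)n + 48/5)(5n**2 + 45n + 90) + (-384n - 848)
  5n**2 + 45n + 90 = (-(5/384)n - 815/9216)(-384n - 848) + (8645/576)
  -384n - 848 = (-(221184/8645)n - 488448/8645)(8645/576) + (0)
The last nonzero remainder is the constant 8645/576, so the polynomials are coprime and gcd = 1.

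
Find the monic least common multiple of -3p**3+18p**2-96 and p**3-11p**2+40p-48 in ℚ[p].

p**4-9p**3+18p**2+32p-96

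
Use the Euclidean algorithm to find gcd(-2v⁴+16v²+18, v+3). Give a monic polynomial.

v+3

By polynomial division,
  -2v⁴+16v²+18 = (-2v³+6v²-2v+6)(v+3) + (0)
The last nonzero remainder v+3 is already monic.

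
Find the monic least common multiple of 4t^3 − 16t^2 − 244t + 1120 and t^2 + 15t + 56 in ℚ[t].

Apply the Euclidean algorithm:
  4t^3 − 16t^2 − 244t + 1120 = (4t − 76)(t^2 + 15t + 56) + (672t + 5376)
  t^2 + 15t + 56 = ((1/672)t + 1/96)(672t + 5376) + (0)
Last nonzero remainder: 672t + 5376. Dividing through by 672 gives the monic gcd t + 8.
Then lcm(f, g) = f·g / gcd(f, g); expanding and making the result monic gives the answer.

t^4 + 3t^3 − 89t^2 − 147t + 1960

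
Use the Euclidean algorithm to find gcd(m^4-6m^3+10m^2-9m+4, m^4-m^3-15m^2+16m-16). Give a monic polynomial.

m^3-5m^2+5m-4

Repeated division with remainder:
  m^4-6m^3+10m^2-9m+4 = (m^4-m^3-15m^2+16m-16) + (-5m^3+25m^2-25m+20)
  m^4-m^3-15m^2+16m-16 = (-(1/5)m-4/5)(-5m^3+25m^2-25m+20) + (0)
Last nonzero remainder: -5m^3+25m^2-25m+20. Dividing through by -5 gives the monic gcd m^3-5m^2+5m-4.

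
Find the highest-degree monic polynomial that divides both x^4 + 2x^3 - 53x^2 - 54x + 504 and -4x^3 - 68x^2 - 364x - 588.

Euclidean algorithm in ℚ[x]:
  x^4 + 2x^3 - 53x^2 - 54x + 504 = (-(1/4)x + 15/4)(-4x^3 - 68x^2 - 364x - 588) + (111x^2 + 1164x + 2709)
  -4x^3 - 68x^2 - 364x - 588 = (-(4/111)x - 964/4107)(111x^2 + 1164x + 2709) + ((9360/1369)x + 65520/1369)
  111x^2 + 1164x + 2709 = ((50653/3120)x + 58867/1040)((9360/1369)x + 65520/1369) + (0)
Last nonzero remainder: (9360/1369)x + 65520/1369. Dividing through by 9360/1369 gives the monic gcd x + 7.

x + 7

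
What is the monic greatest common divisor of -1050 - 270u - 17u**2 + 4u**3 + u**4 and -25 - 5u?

Repeated division with remainder:
  u**4 + 4u**3 - 17u**2 - 270u - 1050 = (-(1/5)u**3 + (1/5)u**2 + (12/5)u + 42)(-5u - 25) + (0)
Last nonzero remainder: -5u - 25. Dividing through by -5 gives the monic gcd u + 5.

5 + u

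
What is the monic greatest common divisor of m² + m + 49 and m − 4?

1

Repeated division with remainder:
  m² + m + 49 = (m + 5)(m − 4) + (69)
  m − 4 = ((1/69)m − 4/69)(69) + (0)
The last nonzero remainder is the constant 69, so the polynomials are coprime and gcd = 1.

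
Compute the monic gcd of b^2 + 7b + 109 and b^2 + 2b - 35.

1

By polynomial division,
  b^2 + 7b + 109 = (b^2 + 2b - 35) + (5b + 144)
  b^2 + 2b - 35 = ((1/5)b - 134/25)(5b + 144) + (18421/25)
  5b + 144 = ((125/18421)b + 3600/18421)(18421/25) + (0)
The last nonzero remainder is the constant 18421/25, so the polynomials are coprime and gcd = 1.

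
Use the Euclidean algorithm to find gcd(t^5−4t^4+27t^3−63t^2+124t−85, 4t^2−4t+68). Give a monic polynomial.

t^2−t+17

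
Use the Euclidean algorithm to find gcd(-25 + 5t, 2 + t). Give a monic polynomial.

Apply the Euclidean algorithm:
  5t - 25 = (5)(t + 2) + (-35)
  t + 2 = (-(1/35)t - 2/35)(-35) + (0)
The last nonzero remainder is the constant -35, so the polynomials are coprime and gcd = 1.

1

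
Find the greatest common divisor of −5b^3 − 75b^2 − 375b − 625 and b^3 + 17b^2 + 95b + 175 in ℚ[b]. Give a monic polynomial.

b^2 + 10b + 25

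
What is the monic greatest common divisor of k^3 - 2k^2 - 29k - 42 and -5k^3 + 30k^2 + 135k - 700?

k - 7

Apply the Euclidean algorithm:
  k^3 - 2k^2 - 29k - 42 = (-1/5)(-5k^3 + 30k^2 + 135k - 700) + (4k^2 - 2k - 182)
  -5k^3 + 30k^2 + 135k - 700 = (-(5/4)k + 55/8)(4k^2 - 2k - 182) + (-(315/4)k + 2205/4)
  4k^2 - 2k - 182 = (-(16/315)k - 104/315)(-(315/4)k + 2205/4) + (0)
Last nonzero remainder: -(315/4)k + 2205/4. Dividing through by -315/4 gives the monic gcd k - 7.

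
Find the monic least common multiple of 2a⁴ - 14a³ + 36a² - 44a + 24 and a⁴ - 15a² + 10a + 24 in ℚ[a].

a⁶ - 2a⁵ - 13a⁴ + 40a³ - 26a² - 28a + 48

By polynomial division,
  2a⁴ - 14a³ + 36a² - 44a + 24 = (2)(a⁴ - 15a² + 10a + 24) + (-14a³ + 66a² - 64a - 24)
  a⁴ - 15a² + 10a + 24 = (-(1/14)a - 33/98)(-14a³ + 66a² - 64a - 24) + ((130/49)a² - (650/49)a + 780/49)
  -14a³ + 66a² - 64a - 24 = (-(343/65)a - 98/65)((130/49)a² - (650/49)a + 780/49) + (0)
Last nonzero remainder: (130/49)a² - (650/49)a + 780/49. Dividing through by 130/49 gives the monic gcd a² - 5a + 6.
Then lcm(f, g) = f·g / gcd(f, g); expanding and making the result monic gives the answer.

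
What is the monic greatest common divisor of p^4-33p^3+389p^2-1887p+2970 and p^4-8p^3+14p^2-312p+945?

p^2-12p+27

By polynomial division,
  p^4-33p^3+389p^2-1887p+2970 = (p^4-8p^3+14p^2-312p+945) + (-25p^3+375p^2-1575p+2025)
  p^4-8p^3+14p^2-312p+945 = (-(1/25)p-7/25)(-25p^3+375p^2-1575p+2025) + (56p^2-672p+1512)
  -25p^3+375p^2-1575p+2025 = (-(25/56)p+75/56)(56p^2-672p+1512) + (0)
Last nonzero remainder: 56p^2-672p+1512. Dividing through by 56 gives the monic gcd p^2-12p+27.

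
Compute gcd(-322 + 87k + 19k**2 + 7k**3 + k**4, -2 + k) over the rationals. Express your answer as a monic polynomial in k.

-2 + k

Repeated division with remainder:
  k**4 + 7k**3 + 19k**2 + 87k - 322 = (k**3 + 9k**2 + 37k + 161)(k - 2) + (0)
The last nonzero remainder k - 2 is already monic.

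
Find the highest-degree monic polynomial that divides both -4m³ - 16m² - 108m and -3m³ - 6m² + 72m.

m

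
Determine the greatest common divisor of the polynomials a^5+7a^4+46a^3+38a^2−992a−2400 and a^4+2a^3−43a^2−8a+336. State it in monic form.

a^2−a−12

Euclidean algorithm in ℚ[a]:
  a^5+7a^4+46a^3+38a^2−992a−2400 = (a+5)(a^4+2a^3−43a^2−8a+336) + (79a^3+261a^2−1288a−4080)
  a^4+2a^3−43a^2−8a+336 = ((1/79)a−103/6241)(79a^3+261a^2−1288a−4080) + (−(139728/6241)a^2+(139728/6241)a+1676736/6241)
  79a^3+261a^2−1288a−4080 = (−(493039/139728)a−530485/34932)(−(139728/6241)a^2+(139728/6241)a+1676736/6241) + (0)
Last nonzero remainder: −(139728/6241)a^2+(139728/6241)a+1676736/6241. Dividing through by −139728/6241 gives the monic gcd a^2−a−12.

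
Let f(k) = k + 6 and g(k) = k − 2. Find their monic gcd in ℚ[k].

Euclidean algorithm in ℚ[k]:
  k + 6 = (k − 2) + (8)
  k − 2 = ((1/8)k − 1/4)(8) + (0)
The last nonzero remainder is the constant 8, so the polynomials are coprime and gcd = 1.

1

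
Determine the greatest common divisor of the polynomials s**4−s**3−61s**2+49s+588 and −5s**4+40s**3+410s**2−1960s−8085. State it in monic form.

s**3+3s**2−49s−147

Repeated division with remainder:
  s**4−s**3−61s**2+49s+588 = (−1/5)(−5s**4+40s**3+410s**2−1960s−8085) + (7s**3+21s**2−343s−1029)
  −5s**4+40s**3+410s**2−1960s−8085 = (−(5/7)s+55/7)(7s**3+21s**2−343s−1029) + (0)
Last nonzero remainder: 7s**3+21s**2−343s−1029. Dividing through by 7 gives the monic gcd s**3+3s**2−49s−147.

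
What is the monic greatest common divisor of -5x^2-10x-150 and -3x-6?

Repeated division with remainder:
  -5x^2-10x-150 = ((5/3)x)(-3x-6) + (-150)
  -3x-6 = ((1/50)x+1/25)(-150) + (0)
The last nonzero remainder is the constant -150, so the polynomials are coprime and gcd = 1.

1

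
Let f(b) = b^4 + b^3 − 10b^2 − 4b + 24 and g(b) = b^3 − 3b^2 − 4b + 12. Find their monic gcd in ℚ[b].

b^2 − 4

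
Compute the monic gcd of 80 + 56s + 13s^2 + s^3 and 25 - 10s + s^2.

Repeated division with remainder:
  s^3 + 13s^2 + 56s + 80 = (s + 23)(s^2 - 10s + 25) + (261s - 495)
  s^2 - 10s + 25 = ((1/261)s - 235/7569)(261s - 495) + (8100/841)
  261s - 495 = ((24389/900)s - 9251/180)(8100/841) + (0)
The last nonzero remainder is the constant 8100/841, so the polynomials are coprime and gcd = 1.

1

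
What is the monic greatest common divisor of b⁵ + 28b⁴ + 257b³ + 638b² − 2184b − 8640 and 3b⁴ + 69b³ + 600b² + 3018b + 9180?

b² + 19b + 90

Repeated division with remainder:
  b⁵ + 28b⁴ + 257b³ + 638b² − 2184b − 8640 = ((1/3)b + 5/3)(3b⁴ + 69b³ + 600b² + 3018b + 9180) + (−58b³ − 1368b² − 10274b − 23940)
  3b⁴ + 69b³ + 600b² + 3018b + 9180 = (−(3/58)b + 51/1682)(−58b³ − 1368b² − 10274b − 23940) + ((92565/841)b² + (1758735/841)b + 8330850/841)
  −58b³ − 1368b² − 10274b − 23940 = (−(48778/92565)b − 223706/92565)((92565/841)b² + (1758735/841)b + 8330850/841) + (0)
Last nonzero remainder: (92565/841)b² + (1758735/841)b + 8330850/841. Dividing through by 92565/841 gives the monic gcd b² + 19b + 90.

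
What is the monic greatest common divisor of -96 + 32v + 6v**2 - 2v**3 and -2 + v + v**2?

1

By polynomial division,
  -2v**3 + 6v**2 + 32v - 96 = (-2v + 8)(v**2 + v - 2) + (20v - 80)
  v**2 + v - 2 = ((1/20)v + 1/4)(20v - 80) + (18)
  20v - 80 = ((10/9)v - 40/9)(18) + (0)
The last nonzero remainder is the constant 18, so the polynomials are coprime and gcd = 1.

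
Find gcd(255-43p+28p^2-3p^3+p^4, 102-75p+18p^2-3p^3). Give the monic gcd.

By polynomial division,
  p^4-3p^3+28p^2-43p+255 = (-(1/3)p-1)(-3p^3+18p^2-75p+102) + (21p^2-84p+357)
  -3p^3+18p^2-75p+102 = (-(1/7)p+2/7)(21p^2-84p+357) + (0)
Last nonzero remainder: 21p^2-84p+357. Dividing through by 21 gives the monic gcd p^2-4p+17.

17-4p+p^2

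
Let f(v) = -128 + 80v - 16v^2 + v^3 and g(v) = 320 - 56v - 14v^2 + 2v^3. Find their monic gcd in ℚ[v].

Repeated division with remainder:
  v^3 - 16v^2 + 80v - 128 = (1/2)(2v^3 - 14v^2 - 56v + 320) + (-9v^2 + 108v - 288)
  2v^3 - 14v^2 - 56v + 320 = (-(2/9)v - 10/9)(-9v^2 + 108v - 288) + (0)
Last nonzero remainder: -9v^2 + 108v - 288. Dividing through by -9 gives the monic gcd v^2 - 12v + 32.

32 - 12v + v^2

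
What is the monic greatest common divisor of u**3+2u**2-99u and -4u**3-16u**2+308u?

By polynomial division,
  u**3+2u**2-99u = (-1/4)(-4u**3-16u**2+308u) + (-2u**2-22u)
  -4u**3-16u**2+308u = (2u-14)(-2u**2-22u) + (0)
Last nonzero remainder: -2u**2-22u. Dividing through by -2 gives the monic gcd u**2+11u.

u**2+11u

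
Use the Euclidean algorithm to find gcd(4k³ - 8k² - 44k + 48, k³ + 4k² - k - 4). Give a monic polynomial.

k - 1

Apply the Euclidean algorithm:
  4k³ - 8k² - 44k + 48 = (4)(k³ + 4k² - k - 4) + (-24k² - 40k + 64)
  k³ + 4k² - k - 4 = (-(1/24)k - 7/72)(-24k² - 40k + 64) + (-(20/9)k + 20/9)
  -24k² - 40k + 64 = ((54/5)k + 144/5)(-(20/9)k + 20/9) + (0)
Last nonzero remainder: -(20/9)k + 20/9. Dividing through by -20/9 gives the monic gcd k - 1.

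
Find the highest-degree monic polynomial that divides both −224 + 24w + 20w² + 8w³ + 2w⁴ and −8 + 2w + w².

−8 + 2w + w²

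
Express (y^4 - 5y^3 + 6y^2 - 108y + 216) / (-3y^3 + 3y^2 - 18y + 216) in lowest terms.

(-y^2 + 8y - 12)/(3y - 12)

By polynomial division,
  y^4 - 5y^3 + 6y^2 - 108y + 216 = (-(1/3)y + 4/3)(-3y^3 + 3y^2 - 18y + 216) + (-4y^2 - 12y - 72)
  -3y^3 + 3y^2 - 18y + 216 = ((3/4)y - 3)(-4y^2 - 12y - 72) + (0)
Last nonzero remainder: -4y^2 - 12y - 72. Dividing through by -4 gives the monic gcd y^2 + 3y + 18.
Cancel y^2 + 3y + 18 from numerator and denominator to get the reduced form.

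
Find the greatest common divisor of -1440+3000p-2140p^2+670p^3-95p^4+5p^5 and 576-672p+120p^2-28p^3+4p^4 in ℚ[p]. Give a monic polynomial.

Repeated division with remainder:
  5p^5-95p^4+670p^3-2140p^2+3000p-1440 = ((5/4)p-15)(4p^4-28p^3+120p^2-672p+576) + (100p^3+500p^2-7800p+7200)
  4p^4-28p^3+120p^2-672p+576 = ((1/25)p-12/25)(100p^3+500p^2-7800p+7200) + (672p^2-4704p+4032)
  100p^3+500p^2-7800p+7200 = ((25/168)p+25/14)(672p^2-4704p+4032) + (0)
Last nonzero remainder: 672p^2-4704p+4032. Dividing through by 672 gives the monic gcd p^2-7p+6.

6-7p+p^2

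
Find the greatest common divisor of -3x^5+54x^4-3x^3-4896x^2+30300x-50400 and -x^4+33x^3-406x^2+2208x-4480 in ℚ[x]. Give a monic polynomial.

x^3-25x^2+206x-560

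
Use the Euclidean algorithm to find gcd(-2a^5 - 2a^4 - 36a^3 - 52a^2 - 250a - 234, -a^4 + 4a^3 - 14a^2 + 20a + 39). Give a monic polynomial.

Euclidean algorithm in ℚ[a]:
  -2a^5 - 2a^4 - 36a^3 - 52a^2 - 250a - 234 = (2a + 10)(-a^4 + 4a^3 - 14a^2 + 20a + 39) + (-48a^3 + 48a^2 - 528a - 624)
  -a^4 + 4a^3 - 14a^2 + 20a + 39 = ((1/48)a - 1/16)(-48a^3 + 48a^2 - 528a - 624) + (0)
Last nonzero remainder: -48a^3 + 48a^2 - 528a - 624. Dividing through by -48 gives the monic gcd a^3 - a^2 + 11a + 13.

a^3 - a^2 + 11a + 13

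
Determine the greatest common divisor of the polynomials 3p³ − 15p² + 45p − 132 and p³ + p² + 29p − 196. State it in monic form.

p − 4

Repeated division with remainder:
  3p³ − 15p² + 45p − 132 = (3)(p³ + p² + 29p − 196) + (−18p² − 42p + 456)
  p³ + p² + 29p − 196 = (−(1/18)p + 2/27)(−18p² − 42p + 456) + ((517/9)p − 2068/9)
  −18p² − 42p + 456 = (−(162/517)p − 1026/517)((517/9)p − 2068/9) + (0)
Last nonzero remainder: (517/9)p − 2068/9. Dividing through by 517/9 gives the monic gcd p − 4.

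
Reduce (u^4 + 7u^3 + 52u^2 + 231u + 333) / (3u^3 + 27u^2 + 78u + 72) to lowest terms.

(u^3 + 4u^2 + 40u + 111)/(3u^2 + 18u + 24)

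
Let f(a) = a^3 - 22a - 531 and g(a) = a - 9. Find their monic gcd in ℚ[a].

Apply the Euclidean algorithm:
  a^3 - 22a - 531 = (a^2 + 9a + 59)(a - 9) + (0)
The last nonzero remainder a - 9 is already monic.

a - 9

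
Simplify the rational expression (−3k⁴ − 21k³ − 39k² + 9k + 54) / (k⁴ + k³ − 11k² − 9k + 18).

(−3k − 9)/(k − 3)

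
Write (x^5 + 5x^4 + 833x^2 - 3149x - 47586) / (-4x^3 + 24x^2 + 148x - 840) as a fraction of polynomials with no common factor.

By polynomial division,
  x^5 + 5x^4 + 833x^2 - 3149x - 47586 = (-(1/4)x^2 - (11/4)x - 103/4)(-4x^3 + 24x^2 + 148x - 840) + (1648x^2 - 1648x - 69216)
  -4x^3 + 24x^2 + 148x - 840 = (-(1/412)x + 5/412)(1648x^2 - 1648x - 69216) + (0)
Last nonzero remainder: 1648x^2 - 1648x - 69216. Dividing through by 1648 gives the monic gcd x^2 - x - 42.
Cancel x^2 - x - 42 from numerator and denominator to get the reduced form.

(-x^3 - 6x^2 - 48x - 1133)/(4x - 20)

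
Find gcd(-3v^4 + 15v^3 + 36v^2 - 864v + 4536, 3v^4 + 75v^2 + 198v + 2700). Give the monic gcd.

v^2 - 6v + 36

By polynomial division,
  -3v^4 + 15v^3 + 36v^2 - 864v + 4536 = (-1)(3v^4 + 75v^2 + 198v + 2700) + (15v^3 + 111v^2 - 666v + 7236)
  3v^4 + 75v^2 + 198v + 2700 = ((1/5)v - 37/25)(15v^3 + 111v^2 - 666v + 7236) + ((9312/25)v^2 - (55872/25)v + 335232/25)
  15v^3 + 111v^2 - 666v + 7236 = ((125/3104)v + 1675/3104)((9312/25)v^2 - (55872/25)v + 335232/25) + (0)
Last nonzero remainder: (9312/25)v^2 - (55872/25)v + 335232/25. Dividing through by 9312/25 gives the monic gcd v^2 - 6v + 36.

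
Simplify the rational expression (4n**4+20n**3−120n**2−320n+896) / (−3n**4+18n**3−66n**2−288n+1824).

(−4n**2−20n+56)/(3n**2−18n+114)

By polynomial division,
  4n**4+20n**3−120n**2−320n+896 = (−4/3)(−3n**4+18n**3−66n**2−288n+1824) + (44n**3−208n**2−704n+3328)
  −3n**4+18n**3−66n**2−288n+1824 = (−(3/44)n+21/242)(44n**3−208n**2−704n+3328) + (−(11610/121)n**2+185760/121)
  44n**3−208n**2−704n+3328 = (−(2662/5805)n+12584/5805)(−(11610/121)n**2+185760/121) + (0)
Last nonzero remainder: −(11610/121)n**2+185760/121. Dividing through by −11610/121 gives the monic gcd n**2−16.
Cancel n**2−16 from numerator and denominator to get the reduced form.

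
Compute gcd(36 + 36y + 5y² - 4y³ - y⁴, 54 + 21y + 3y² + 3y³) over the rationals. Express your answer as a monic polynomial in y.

Apply the Euclidean algorithm:
  -y⁴ - 4y³ + 5y² + 36y + 36 = (-(1/3)y - 1)(3y³ + 3y² + 21y + 54) + (15y² + 75y + 90)
  3y³ + 3y² + 21y + 54 = ((1/5)y - 4/5)(15y² + 75y + 90) + (63y + 126)
  15y² + 75y + 90 = ((5/21)y + 5/7)(63y + 126) + (0)
Last nonzero remainder: 63y + 126. Dividing through by 63 gives the monic gcd y + 2.

2 + y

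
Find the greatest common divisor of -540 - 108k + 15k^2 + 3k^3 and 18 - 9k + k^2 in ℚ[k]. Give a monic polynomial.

-6 + k

Euclidean algorithm in ℚ[k]:
  3k^3 + 15k^2 - 108k - 540 = (3k + 42)(k^2 - 9k + 18) + (216k - 1296)
  k^2 - 9k + 18 = ((1/216)k - 1/72)(216k - 1296) + (0)
Last nonzero remainder: 216k - 1296. Dividing through by 216 gives the monic gcd k - 6.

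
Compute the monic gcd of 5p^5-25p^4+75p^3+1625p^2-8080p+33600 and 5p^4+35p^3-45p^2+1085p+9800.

p^3-9p+280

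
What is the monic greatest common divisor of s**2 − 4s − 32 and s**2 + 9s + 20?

s + 4

Euclidean algorithm in ℚ[s]:
  s**2 − 4s − 32 = (s**2 + 9s + 20) + (−13s − 52)
  s**2 + 9s + 20 = (−(1/13)s − 5/13)(−13s − 52) + (0)
Last nonzero remainder: −13s − 52. Dividing through by −13 gives the monic gcd s + 4.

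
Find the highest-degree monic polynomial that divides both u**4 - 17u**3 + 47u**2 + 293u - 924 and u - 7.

Euclidean algorithm in ℚ[u]:
  u**4 - 17u**3 + 47u**2 + 293u - 924 = (u**3 - 10u**2 - 23u + 132)(u - 7) + (0)
The last nonzero remainder u - 7 is already monic.

u - 7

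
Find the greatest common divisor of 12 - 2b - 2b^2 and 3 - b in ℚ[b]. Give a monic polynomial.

1

Apply the Euclidean algorithm:
  -2b^2 - 2b + 12 = (2b + 8)(-b + 3) + (-12)
  -b + 3 = ((1/12)b - 1/4)(-12) + (0)
The last nonzero remainder is the constant -12, so the polynomials are coprime and gcd = 1.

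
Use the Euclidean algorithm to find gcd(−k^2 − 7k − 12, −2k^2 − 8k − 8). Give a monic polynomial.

Euclidean algorithm in ℚ[k]:
  −k^2 − 7k − 12 = (1/2)(−2k^2 − 8k − 8) + (−3k − 8)
  −2k^2 − 8k − 8 = ((2/3)k + 8/9)(−3k − 8) + (−8/9)
  −3k − 8 = ((27/8)k + 9)(−8/9) + (0)
The last nonzero remainder is the constant −8/9, so the polynomials are coprime and gcd = 1.

1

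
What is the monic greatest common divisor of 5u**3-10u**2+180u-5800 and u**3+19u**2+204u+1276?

Euclidean algorithm in ℚ[u]:
  5u**3-10u**2+180u-5800 = (5)(u**3+19u**2+204u+1276) + (-105u**2-840u-12180)
  u**3+19u**2+204u+1276 = (-(1/105)u-11/105)(-105u**2-840u-12180) + (0)
Last nonzero remainder: -105u**2-840u-12180. Dividing through by -105 gives the monic gcd u**2+8u+116.

u**2+8u+116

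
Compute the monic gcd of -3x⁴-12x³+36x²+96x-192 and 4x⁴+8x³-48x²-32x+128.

x³-12x+16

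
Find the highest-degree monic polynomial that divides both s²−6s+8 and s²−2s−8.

Apply the Euclidean algorithm:
  s²−6s+8 = (s²−2s−8) + (−4s+16)
  s²−2s−8 = (−(1/4)s−1/2)(−4s+16) + (0)
Last nonzero remainder: −4s+16. Dividing through by −4 gives the monic gcd s−4.

s−4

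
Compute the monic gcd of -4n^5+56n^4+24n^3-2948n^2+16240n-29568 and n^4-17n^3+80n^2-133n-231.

n^3-18n^2+98n-231

Euclidean algorithm in ℚ[n]:
  -4n^5+56n^4+24n^3-2948n^2+16240n-29568 = (-4n-12)(n^4-17n^3+80n^2-133n-231) + (140n^3-2520n^2+13720n-32340)
  n^4-17n^3+80n^2-133n-231 = ((1/140)n+1/140)(140n^3-2520n^2+13720n-32340) + (0)
Last nonzero remainder: 140n^3-2520n^2+13720n-32340. Dividing through by 140 gives the monic gcd n^3-18n^2+98n-231.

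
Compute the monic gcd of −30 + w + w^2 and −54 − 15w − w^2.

Apply the Euclidean algorithm:
  w^2 + w − 30 = (−1)(−w^2 − 15w − 54) + (−14w − 84)
  −w^2 − 15w − 54 = ((1/14)w + 9/14)(−14w − 84) + (0)
Last nonzero remainder: −14w − 84. Dividing through by −14 gives the monic gcd w + 6.

6 + w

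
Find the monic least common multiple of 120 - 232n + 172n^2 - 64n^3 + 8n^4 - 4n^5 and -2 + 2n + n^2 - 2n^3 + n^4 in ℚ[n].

-30 + 28n + 15n^2 - 27n^3 + 14n^4 - n^5 + n^6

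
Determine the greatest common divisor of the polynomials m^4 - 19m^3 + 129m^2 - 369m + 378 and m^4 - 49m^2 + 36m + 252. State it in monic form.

Apply the Euclidean algorithm:
  m^4 - 19m^3 + 129m^2 - 369m + 378 = (m^4 - 49m^2 + 36m + 252) + (-19m^3 + 178m^2 - 405m + 126)
  m^4 - 49m^2 + 36m + 252 = (-(1/19)m - 178/361)(-19m^3 + 178m^2 - 405m + 126) + ((6300/361)m^2 - (56700/361)m + 113400/361)
  -19m^3 + 178m^2 - 405m + 126 = (-(6859/6300)m + 361/900)((6300/361)m^2 - (56700/361)m + 113400/361) + (0)
Last nonzero remainder: (6300/361)m^2 - (56700/361)m + 113400/361. Dividing through by 6300/361 gives the monic gcd m^2 - 9m + 18.

m^2 - 9m + 18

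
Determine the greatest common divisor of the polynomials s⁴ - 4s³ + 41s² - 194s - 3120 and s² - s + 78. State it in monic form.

Apply the Euclidean algorithm:
  s⁴ - 4s³ + 41s² - 194s - 3120 = (s² - 3s - 40)(s² - s + 78) + (0)
The last nonzero remainder s² - s + 78 is already monic.

s² - s + 78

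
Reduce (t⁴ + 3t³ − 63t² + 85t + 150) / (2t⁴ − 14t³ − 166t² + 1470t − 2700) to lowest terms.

By polynomial division,
  t⁴ + 3t³ − 63t² + 85t + 150 = (1/2)(2t⁴ − 14t³ − 166t² + 1470t − 2700) + (10t³ + 20t² − 650t + 1500)
  2t⁴ − 14t³ − 166t² + 1470t − 2700 = ((1/5)t − 9/5)(10t³ + 20t² − 650t + 1500) + (0)
Last nonzero remainder: 10t³ + 20t² − 650t + 1500. Dividing through by 10 gives the monic gcd t³ + 2t² − 65t + 150.
Cancel t³ + 2t² − 65t + 150 from numerator and denominator to get the reduced form.

(t + 1)/(2t − 18)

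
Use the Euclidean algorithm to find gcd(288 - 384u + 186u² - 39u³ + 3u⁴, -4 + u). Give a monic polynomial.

Apply the Euclidean algorithm:
  3u⁴ - 39u³ + 186u² - 384u + 288 = (3u³ - 27u² + 78u - 72)(u - 4) + (0)
The last nonzero remainder u - 4 is already monic.

-4 + u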